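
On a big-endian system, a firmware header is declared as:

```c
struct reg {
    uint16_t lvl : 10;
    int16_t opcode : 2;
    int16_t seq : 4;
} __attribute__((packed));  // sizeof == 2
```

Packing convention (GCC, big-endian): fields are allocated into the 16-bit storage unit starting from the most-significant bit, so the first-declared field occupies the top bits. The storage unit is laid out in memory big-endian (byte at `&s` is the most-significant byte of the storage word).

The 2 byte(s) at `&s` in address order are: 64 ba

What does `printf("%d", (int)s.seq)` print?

[0]=0x64 [1]=0xba (big-endian) → word 0x64ba
lvl:10 @ bit 6 → (0x64ba>>6)&0x3ff = 0x192
opcode:2 @ bit 4 → (0x64ba>>4)&0x3 = 0x3
seq:4 @ bit 0 → (0x64ba>>0)&0xf = 0xa  ←
seq signed 4b, MSB=1: 10 - 16 = -6

-6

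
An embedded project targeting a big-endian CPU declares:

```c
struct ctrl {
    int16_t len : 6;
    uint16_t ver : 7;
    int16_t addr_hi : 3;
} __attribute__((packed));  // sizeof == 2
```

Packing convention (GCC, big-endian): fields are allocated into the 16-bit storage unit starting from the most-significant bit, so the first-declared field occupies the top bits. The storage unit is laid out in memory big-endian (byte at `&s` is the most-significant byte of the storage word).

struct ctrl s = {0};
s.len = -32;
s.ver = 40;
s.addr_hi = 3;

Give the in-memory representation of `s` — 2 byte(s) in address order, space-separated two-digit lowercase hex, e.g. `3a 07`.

81 43

len (6b) val=-32 bits=0x20 at bit 10: 0x8000
ver (7b) val=40 bits=0x28 at bit 3: 0x8140
addr_hi (3b) val=3 bits=0x3 at bit 0: 0x8143
word = 0x8143 → big-endian bytes:
  [0]=0x81  [1]=0x43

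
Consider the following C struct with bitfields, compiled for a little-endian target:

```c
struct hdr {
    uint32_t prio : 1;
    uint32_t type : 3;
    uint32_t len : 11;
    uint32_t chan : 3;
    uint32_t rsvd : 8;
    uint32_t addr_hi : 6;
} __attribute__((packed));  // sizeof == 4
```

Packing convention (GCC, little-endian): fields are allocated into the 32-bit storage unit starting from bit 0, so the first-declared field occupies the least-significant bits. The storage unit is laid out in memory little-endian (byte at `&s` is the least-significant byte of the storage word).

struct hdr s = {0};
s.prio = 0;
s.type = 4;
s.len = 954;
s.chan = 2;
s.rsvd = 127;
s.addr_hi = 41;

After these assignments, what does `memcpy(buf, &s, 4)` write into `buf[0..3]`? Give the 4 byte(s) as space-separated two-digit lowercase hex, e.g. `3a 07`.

a8 3b fd a5

prio (1b) val=0 bits=0x0 at bit 0: 0x00000000
type (3b) val=4 bits=0x4 at bit 1: 0x00000008
len (11b) val=954 bits=0x3ba at bit 4: 0x00003ba8
chan (3b) val=2 bits=0x2 at bit 15: 0x00013ba8
rsvd (8b) val=127 bits=0x7f at bit 18: 0x01fd3ba8
addr_hi (6b) val=41 bits=0x29 at bit 26: 0xa5fd3ba8
word = 0xa5fd3ba8 → little-endian bytes:
  [0]=0xa8  [1]=0x3b  [2]=0xfd  [3]=0xa5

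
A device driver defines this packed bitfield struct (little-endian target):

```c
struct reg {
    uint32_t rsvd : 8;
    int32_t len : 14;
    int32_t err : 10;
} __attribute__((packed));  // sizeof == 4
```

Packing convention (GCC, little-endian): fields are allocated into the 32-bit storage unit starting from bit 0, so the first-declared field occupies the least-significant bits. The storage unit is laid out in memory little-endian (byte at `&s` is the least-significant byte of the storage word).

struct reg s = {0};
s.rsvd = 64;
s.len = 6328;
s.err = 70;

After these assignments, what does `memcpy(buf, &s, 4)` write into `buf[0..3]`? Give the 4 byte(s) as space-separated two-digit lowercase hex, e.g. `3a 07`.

40 b8 98 11

rsvd:8 = 64 → 0x40 << 0 → word 0x00000040
len:14 = 6328 → 0x18b8 << 8 → word 0x0018b840
err:10 = 70 → 0x46 << 22 → word 0x1198b840
word = 0x1198b840 → little-endian bytes:
  [0]=0x40  [1]=0xb8  [2]=0x98  [3]=0x11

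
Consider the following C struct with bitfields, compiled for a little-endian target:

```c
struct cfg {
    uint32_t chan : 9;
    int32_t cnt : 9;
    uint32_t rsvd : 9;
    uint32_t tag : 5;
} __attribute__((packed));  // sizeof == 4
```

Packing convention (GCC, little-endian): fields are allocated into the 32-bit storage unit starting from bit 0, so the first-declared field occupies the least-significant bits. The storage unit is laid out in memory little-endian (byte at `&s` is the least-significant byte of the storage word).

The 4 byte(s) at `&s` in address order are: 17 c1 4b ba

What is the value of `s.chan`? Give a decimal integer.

279

[0]=0x17 [1]=0xc1 [2]=0x4b [3]=0xba (little-endian) → word 0xba4bc117
chan [0+:9] = (word>>0) & 0x1ff = 279  ←
cnt [9+:9] = (word>>9) & 0x1ff = 480
rsvd [18+:9] = (word>>18) & 0x1ff = 146
tag [27+:5] = (word>>27) & 0x1f = 23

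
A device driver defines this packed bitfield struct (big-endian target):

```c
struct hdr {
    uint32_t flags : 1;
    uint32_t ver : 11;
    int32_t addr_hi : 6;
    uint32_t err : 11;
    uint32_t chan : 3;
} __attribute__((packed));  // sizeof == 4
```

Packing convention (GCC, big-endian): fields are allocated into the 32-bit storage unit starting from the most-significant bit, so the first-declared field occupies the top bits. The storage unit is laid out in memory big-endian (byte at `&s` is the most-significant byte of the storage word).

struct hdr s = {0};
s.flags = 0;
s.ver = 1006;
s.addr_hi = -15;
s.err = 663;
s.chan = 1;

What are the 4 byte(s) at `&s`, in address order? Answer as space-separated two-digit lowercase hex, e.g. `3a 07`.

flags (1b) val=0 bits=0x0 at bit 31: 0x00000000
ver (11b) val=1006 bits=0x3ee at bit 20: 0x3ee00000
addr_hi (6b) val=-15 bits=0x31 at bit 14: 0x3eec4000
err (11b) val=663 bits=0x297 at bit 3: 0x3eec54b8
chan (3b) val=1 bits=0x1 at bit 0: 0x3eec54b9
word = 0x3eec54b9 → big-endian bytes:
  [0]=0x3e  [1]=0xec  [2]=0x54  [3]=0xb9

3e ec 54 b9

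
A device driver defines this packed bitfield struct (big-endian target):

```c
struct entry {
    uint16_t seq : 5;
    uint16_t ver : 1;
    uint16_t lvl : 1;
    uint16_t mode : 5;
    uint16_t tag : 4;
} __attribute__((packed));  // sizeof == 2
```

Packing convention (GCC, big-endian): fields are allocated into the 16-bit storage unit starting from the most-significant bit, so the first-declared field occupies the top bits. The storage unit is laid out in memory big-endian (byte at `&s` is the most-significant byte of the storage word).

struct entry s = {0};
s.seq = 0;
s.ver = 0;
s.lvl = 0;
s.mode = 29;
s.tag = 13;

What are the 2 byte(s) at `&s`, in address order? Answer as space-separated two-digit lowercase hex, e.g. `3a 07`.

[11+:5] seq=0 & 0x1f = 0x0; word=0x0000
[10+:1] ver=0 & 0x1 = 0x0; word=0x0000
[9+:1] lvl=0 & 0x1 = 0x0; word=0x0000
[4+:5] mode=29 & 0x1f = 0x1d; word=0x01d0
[0+:4] tag=13 & 0xf = 0xd; word=0x01dd
word = 0x01dd → big-endian bytes:
  [0]=0x01  [1]=0xdd

01 dd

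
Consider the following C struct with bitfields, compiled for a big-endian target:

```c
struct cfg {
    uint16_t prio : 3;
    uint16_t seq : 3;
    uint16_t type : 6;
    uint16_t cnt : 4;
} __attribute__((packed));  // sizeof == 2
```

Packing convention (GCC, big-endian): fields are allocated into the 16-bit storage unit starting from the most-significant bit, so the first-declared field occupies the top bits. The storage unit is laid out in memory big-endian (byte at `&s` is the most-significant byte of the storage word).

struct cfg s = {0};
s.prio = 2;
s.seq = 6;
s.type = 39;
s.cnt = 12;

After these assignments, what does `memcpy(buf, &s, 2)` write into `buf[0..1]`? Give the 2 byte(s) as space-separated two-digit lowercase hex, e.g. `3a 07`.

5a 7c

[13+:3] prio=2 & 0x7 = 0x2; word=0x4000
[10+:3] seq=6 & 0x7 = 0x6; word=0x5800
[4+:6] type=39 & 0x3f = 0x27; word=0x5a70
[0+:4] cnt=12 & 0xf = 0xc; word=0x5a7c
word = 0x5a7c → big-endian bytes:
  [0]=0x5a  [1]=0x7c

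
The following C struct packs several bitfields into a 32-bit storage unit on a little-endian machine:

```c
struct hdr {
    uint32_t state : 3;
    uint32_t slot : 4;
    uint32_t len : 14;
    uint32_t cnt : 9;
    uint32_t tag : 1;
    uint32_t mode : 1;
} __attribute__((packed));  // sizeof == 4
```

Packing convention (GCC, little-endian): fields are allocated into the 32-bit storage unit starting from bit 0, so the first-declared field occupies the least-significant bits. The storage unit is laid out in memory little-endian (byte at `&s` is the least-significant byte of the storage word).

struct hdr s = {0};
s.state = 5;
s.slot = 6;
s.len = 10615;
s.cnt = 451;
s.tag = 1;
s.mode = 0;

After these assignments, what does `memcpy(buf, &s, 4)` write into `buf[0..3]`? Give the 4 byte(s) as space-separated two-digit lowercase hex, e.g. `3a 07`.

b5 bb 74 78

state:3 = 5 → 0x5 << 0 → word 0x00000005
slot:4 = 6 → 0x6 << 3 → word 0x00000035
len:14 = 10615 → 0x2977 << 7 → word 0x0014bbb5
cnt:9 = 451 → 0x1c3 << 21 → word 0x3874bbb5
tag:1 = 1 → 0x1 << 30 → word 0x7874bbb5
mode:1 = 0 → 0x0 << 31 → word 0x7874bbb5
word = 0x7874bbb5 → little-endian bytes:
  [0]=0xb5  [1]=0xbb  [2]=0x74  [3]=0x78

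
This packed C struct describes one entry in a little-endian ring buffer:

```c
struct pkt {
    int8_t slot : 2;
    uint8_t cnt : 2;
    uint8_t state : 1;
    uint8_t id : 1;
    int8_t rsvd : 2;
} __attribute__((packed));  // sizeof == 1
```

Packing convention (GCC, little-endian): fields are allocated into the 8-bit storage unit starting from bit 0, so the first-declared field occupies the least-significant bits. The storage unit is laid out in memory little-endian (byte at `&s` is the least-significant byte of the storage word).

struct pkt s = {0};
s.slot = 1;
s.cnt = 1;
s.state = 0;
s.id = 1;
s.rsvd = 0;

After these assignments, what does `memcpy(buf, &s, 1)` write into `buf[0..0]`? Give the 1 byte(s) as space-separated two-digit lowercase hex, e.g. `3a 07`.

25

[0+:2] slot=1 & 0x3 = 0x1; word=0x01
[2+:2] cnt=1 & 0x3 = 0x1; word=0x05
[4+:1] state=0 & 0x1 = 0x0; word=0x05
[5+:1] id=1 & 0x1 = 0x1; word=0x25
[6+:2] rsvd=0 & 0x3 = 0x0; word=0x25
word = 0x25 → little-endian bytes:
  [0]=0x25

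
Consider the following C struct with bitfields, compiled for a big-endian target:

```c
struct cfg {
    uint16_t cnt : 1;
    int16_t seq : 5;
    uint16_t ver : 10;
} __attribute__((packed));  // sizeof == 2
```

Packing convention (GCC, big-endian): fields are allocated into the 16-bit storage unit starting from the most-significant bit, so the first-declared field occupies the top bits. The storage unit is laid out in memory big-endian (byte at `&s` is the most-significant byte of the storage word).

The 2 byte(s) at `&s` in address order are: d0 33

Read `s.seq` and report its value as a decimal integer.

-12

[0]=0xd0 [1]=0x33 (big-endian) → word 0xd033
cnt [15+:1] = (word>>15) & 0x1 = 1
seq [10+:5] = (word>>10) & 0x1f = 20  ←
ver [0+:10] = (word>>0) & 0x3ff = 51
seq signed 5b, MSB=1: 20 - 32 = -12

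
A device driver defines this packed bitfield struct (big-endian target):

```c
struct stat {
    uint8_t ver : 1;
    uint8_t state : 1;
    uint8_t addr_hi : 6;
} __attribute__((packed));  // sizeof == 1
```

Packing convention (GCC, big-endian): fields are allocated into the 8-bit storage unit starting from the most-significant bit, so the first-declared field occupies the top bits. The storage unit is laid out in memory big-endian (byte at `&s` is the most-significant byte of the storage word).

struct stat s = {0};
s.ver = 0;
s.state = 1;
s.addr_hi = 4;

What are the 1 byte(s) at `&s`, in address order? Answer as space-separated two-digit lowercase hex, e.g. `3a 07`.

ver:1 = 0 → 0x0 << 7 → word 0x00
state:1 = 1 → 0x1 << 6 → word 0x40
addr_hi:6 = 4 → 0x4 << 0 → word 0x44
word = 0x44 → big-endian bytes:
  [0]=0x44

44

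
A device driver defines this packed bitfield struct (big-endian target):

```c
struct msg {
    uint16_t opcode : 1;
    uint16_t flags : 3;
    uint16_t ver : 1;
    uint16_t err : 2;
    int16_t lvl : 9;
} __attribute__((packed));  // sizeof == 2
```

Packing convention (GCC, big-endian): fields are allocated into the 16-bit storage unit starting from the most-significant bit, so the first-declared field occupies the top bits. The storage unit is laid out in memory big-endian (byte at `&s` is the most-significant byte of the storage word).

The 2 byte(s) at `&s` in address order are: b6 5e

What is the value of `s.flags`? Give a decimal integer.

[0]=0xb6 [1]=0x5e (big-endian) → word 0xb65e
opcode:1 @ bit 15 → (0xb65e>>15)&0x1 = 0x1
flags:3 @ bit 12 → (0xb65e>>12)&0x7 = 0x3  ←
ver:1 @ bit 11 → (0xb65e>>11)&0x1 = 0x0
err:2 @ bit 9 → (0xb65e>>9)&0x3 = 0x3
lvl:9 @ bit 0 → (0xb65e>>0)&0x1ff = 0x5e

3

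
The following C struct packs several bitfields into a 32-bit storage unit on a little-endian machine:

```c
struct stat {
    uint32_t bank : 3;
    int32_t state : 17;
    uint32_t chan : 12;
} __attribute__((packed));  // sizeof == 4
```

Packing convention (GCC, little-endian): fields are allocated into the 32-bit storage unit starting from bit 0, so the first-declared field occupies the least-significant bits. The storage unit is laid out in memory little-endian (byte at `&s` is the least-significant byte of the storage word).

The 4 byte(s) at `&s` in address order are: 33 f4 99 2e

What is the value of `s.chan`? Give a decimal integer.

745

[0]=0x33 [1]=0xf4 [2]=0x99 [3]=0x2e (little-endian) → word 0x2e99f433
bank:3 @ bit 0 → (0x2e99f433>>0)&0x7 = 0x3
state:17 @ bit 3 → (0x2e99f433>>3)&0x1ffff = 0x13e86
chan:12 @ bit 20 → (0x2e99f433>>20)&0xfff = 0x2e9  ←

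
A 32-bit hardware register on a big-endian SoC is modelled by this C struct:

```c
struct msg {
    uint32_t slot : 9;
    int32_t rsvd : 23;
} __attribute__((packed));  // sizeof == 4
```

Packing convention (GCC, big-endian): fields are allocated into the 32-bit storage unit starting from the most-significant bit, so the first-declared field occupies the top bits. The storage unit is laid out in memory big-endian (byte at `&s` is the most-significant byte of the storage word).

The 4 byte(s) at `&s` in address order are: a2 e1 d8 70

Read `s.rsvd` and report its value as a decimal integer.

[0]=0xa2 [1]=0xe1 [2]=0xd8 [3]=0x70 (big-endian) → word 0xa2e1d870
slot [23+:9] = (word>>23) & 0x1ff = 325
rsvd [0+:23] = (word>>0) & 0x7fffff = 6412400  ←
rsvd signed 23b, MSB=1: 6412400 - 8388608 = -1976208

-1976208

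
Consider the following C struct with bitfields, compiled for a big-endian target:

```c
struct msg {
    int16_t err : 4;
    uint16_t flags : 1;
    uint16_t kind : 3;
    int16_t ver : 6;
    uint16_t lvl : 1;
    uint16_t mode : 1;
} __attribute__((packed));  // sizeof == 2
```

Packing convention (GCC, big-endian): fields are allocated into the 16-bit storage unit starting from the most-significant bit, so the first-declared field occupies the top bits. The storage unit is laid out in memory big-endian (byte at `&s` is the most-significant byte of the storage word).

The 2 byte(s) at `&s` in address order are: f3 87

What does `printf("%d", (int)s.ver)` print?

-31

[0]=0xf3 [1]=0x87 (big-endian) → word 0xf387
err:4 @ bit 12 → (0xf387>>12)&0xf = 0xf
flags:1 @ bit 11 → (0xf387>>11)&0x1 = 0x0
kind:3 @ bit 8 → (0xf387>>8)&0x7 = 0x3
ver:6 @ bit 2 → (0xf387>>2)&0x3f = 0x21  ←
lvl:1 @ bit 1 → (0xf387>>1)&0x1 = 0x1
mode:1 @ bit 0 → (0xf387>>0)&0x1 = 0x1
ver signed 6b, MSB=1: 33 - 64 = -31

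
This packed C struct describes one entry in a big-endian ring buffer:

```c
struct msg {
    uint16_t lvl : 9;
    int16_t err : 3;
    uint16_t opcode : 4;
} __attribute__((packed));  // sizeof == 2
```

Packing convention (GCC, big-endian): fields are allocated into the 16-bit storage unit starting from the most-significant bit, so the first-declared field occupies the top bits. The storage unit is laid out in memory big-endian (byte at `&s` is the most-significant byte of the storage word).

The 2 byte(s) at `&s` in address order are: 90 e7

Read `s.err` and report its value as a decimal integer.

-2

[0]=0x90 [1]=0xe7 (big-endian) → word 0x90e7
lvl:9 @ bit 7 → (0x90e7>>7)&0x1ff = 0x121
err:3 @ bit 4 → (0x90e7>>4)&0x7 = 0x6  ←
opcode:4 @ bit 0 → (0x90e7>>0)&0xf = 0x7
err signed 3b, MSB=1: 6 - 8 = -2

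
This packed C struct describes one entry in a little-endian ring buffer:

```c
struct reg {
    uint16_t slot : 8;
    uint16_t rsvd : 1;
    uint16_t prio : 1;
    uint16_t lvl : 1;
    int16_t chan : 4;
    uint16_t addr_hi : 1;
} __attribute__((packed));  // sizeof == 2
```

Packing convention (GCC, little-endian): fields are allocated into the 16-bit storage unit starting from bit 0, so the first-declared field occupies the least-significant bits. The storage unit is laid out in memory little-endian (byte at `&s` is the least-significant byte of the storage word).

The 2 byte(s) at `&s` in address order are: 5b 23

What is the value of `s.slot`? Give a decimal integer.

91

[0]=0x5b [1]=0x23 (little-endian) → word 0x235b
slot [0+:8] = (word>>0) & 0xff = 91  ←
rsvd [8+:1] = (word>>8) & 0x1 = 1
prio [9+:1] = (word>>9) & 0x1 = 1
lvl [10+:1] = (word>>10) & 0x1 = 0
chan [11+:4] = (word>>11) & 0xf = 4
addr_hi [15+:1] = (word>>15) & 0x1 = 0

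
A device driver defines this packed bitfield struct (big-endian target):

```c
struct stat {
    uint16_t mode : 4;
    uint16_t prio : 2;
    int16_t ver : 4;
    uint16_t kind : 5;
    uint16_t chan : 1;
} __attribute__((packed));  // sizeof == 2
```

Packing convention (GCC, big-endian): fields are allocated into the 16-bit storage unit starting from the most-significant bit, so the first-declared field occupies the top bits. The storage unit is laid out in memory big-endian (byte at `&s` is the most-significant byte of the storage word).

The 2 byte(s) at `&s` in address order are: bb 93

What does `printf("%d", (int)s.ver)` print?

-2

[0]=0xbb [1]=0x93 (big-endian) → word 0xbb93
mode [12+:4] = (word>>12) & 0xf = 11
prio [10+:2] = (word>>10) & 0x3 = 2
ver [6+:4] = (word>>6) & 0xf = 14  ←
kind [1+:5] = (word>>1) & 0x1f = 9
chan [0+:1] = (word>>0) & 0x1 = 1
ver signed 4b, MSB=1: 14 - 16 = -2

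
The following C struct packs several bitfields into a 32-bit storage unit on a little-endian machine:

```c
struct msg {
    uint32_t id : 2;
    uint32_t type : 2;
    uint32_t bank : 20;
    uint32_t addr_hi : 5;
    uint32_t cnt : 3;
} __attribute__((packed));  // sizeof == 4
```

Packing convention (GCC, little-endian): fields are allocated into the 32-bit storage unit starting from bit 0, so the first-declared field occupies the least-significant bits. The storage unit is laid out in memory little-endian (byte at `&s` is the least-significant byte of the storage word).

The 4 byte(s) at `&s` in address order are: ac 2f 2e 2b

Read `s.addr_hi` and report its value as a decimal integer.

11

[0]=0xac [1]=0x2f [2]=0x2e [3]=0x2b (little-endian) → word 0x2b2e2fac
id:2 @ bit 0 → (0x2b2e2fac>>0)&0x3 = 0x0
type:2 @ bit 2 → (0x2b2e2fac>>2)&0x3 = 0x3
bank:20 @ bit 4 → (0x2b2e2fac>>4)&0xfffff = 0x2e2fa
addr_hi:5 @ bit 24 → (0x2b2e2fac>>24)&0x1f = 0xb  ←
cnt:3 @ bit 29 → (0x2b2e2fac>>29)&0x7 = 0x1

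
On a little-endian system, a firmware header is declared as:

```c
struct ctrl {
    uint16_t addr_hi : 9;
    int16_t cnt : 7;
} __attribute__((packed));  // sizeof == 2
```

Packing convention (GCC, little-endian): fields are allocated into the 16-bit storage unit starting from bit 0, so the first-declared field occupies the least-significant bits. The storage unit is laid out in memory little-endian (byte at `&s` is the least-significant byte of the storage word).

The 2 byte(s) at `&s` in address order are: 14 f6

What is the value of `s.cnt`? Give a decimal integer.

[0]=0x14 [1]=0xf6 (little-endian) → word 0xf614
addr_hi [0+:9] = (word>>0) & 0x1ff = 20
cnt [9+:7] = (word>>9) & 0x7f = 123  ←
cnt signed 7b, MSB=1: 123 - 128 = -5

-5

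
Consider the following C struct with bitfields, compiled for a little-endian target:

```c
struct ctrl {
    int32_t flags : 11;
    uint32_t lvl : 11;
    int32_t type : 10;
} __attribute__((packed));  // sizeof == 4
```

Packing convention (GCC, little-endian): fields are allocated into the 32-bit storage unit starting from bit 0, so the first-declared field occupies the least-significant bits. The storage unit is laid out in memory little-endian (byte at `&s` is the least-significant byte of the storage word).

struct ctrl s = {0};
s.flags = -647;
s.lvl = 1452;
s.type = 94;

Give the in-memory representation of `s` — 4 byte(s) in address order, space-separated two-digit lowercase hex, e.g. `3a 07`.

[0+:11] flags=-647 & 0x7ff = 0x579; word=0x00000579
[11+:11] lvl=1452 & 0x7ff = 0x5ac; word=0x002d6579
[22+:10] type=94 & 0x3ff = 0x5e; word=0x17ad6579
word = 0x17ad6579 → little-endian bytes:
  [0]=0x79  [1]=0x65  [2]=0xad  [3]=0x17

79 65 ad 17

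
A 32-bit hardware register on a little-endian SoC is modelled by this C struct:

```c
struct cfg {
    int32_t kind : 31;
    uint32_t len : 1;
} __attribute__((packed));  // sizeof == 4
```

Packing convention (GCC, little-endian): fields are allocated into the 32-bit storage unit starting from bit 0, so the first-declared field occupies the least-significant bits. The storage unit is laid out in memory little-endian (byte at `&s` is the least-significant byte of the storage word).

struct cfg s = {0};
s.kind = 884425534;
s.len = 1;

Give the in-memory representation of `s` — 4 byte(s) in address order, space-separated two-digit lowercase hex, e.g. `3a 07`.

[0+:31] kind=884425534 & 0x7fffffff = 0x34b7433e; word=0x34b7433e
[31+:1] len=1 & 0x1 = 0x1; word=0xb4b7433e
word = 0xb4b7433e → little-endian bytes:
  [0]=0x3e  [1]=0x43  [2]=0xb7  [3]=0xb4

3e 43 b7 b4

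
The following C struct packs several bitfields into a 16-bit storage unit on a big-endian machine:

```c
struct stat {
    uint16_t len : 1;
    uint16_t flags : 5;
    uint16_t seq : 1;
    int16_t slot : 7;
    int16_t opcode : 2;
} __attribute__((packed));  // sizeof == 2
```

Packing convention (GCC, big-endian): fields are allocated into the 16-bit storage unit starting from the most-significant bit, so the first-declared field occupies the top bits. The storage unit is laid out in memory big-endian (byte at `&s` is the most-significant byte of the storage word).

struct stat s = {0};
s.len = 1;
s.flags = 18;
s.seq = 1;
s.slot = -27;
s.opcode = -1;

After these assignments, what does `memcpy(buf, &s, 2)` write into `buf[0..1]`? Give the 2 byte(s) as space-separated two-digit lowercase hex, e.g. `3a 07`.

cb 97

[15+:1] len=1 & 0x1 = 0x1; word=0x8000
[10+:5] flags=18 & 0x1f = 0x12; word=0xc800
[9+:1] seq=1 & 0x1 = 0x1; word=0xca00
[2+:7] slot=-27 & 0x7f = 0x65; word=0xcb94
[0+:2] opcode=-1 & 0x3 = 0x3; word=0xcb97
word = 0xcb97 → big-endian bytes:
  [0]=0xcb  [1]=0x97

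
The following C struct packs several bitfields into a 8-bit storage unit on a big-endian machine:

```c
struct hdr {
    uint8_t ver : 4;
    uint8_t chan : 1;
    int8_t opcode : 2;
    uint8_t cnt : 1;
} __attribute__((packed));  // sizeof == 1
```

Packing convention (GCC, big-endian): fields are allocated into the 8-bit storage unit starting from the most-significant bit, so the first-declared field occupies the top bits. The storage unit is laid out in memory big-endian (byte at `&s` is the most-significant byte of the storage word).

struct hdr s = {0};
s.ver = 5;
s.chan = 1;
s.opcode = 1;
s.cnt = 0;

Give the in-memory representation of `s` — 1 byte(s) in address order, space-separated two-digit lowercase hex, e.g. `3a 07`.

ver (4b) val=5 bits=0x5 at bit 4: 0x50
chan (1b) val=1 bits=0x1 at bit 3: 0x58
opcode (2b) val=1 bits=0x1 at bit 1: 0x5a
cnt (1b) val=0 bits=0x0 at bit 0: 0x5a
word = 0x5a → big-endian bytes:
  [0]=0x5a

5a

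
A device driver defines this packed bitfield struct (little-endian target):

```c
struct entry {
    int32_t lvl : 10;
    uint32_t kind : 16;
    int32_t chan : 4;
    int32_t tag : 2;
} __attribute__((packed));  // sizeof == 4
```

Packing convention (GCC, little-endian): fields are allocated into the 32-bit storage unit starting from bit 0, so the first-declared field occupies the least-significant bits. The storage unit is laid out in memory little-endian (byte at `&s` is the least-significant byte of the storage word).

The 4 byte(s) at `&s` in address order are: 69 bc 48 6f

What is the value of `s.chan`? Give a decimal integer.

[0]=0x69 [1]=0xbc [2]=0x48 [3]=0x6f (little-endian) → word 0x6f48bc69
lvl [0+:10] = (word>>0) & 0x3ff = 105
kind [10+:16] = (word>>10) & 0xffff = 53807
chan [26+:4] = (word>>26) & 0xf = 11  ←
tag [30+:2] = (word>>30) & 0x3 = 1
chan signed 4b, MSB=1: 11 - 16 = -5

-5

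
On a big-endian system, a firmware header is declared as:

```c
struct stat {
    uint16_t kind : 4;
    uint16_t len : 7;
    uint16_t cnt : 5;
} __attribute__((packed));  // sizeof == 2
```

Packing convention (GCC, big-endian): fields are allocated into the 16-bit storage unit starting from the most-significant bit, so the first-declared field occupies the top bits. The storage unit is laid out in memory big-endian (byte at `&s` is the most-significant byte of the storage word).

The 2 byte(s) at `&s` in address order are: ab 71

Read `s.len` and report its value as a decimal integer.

[0]=0xab [1]=0x71 (big-endian) → word 0xab71
kind [12+:4] = (word>>12) & 0xf = 10
len [5+:7] = (word>>5) & 0x7f = 91  ←
cnt [0+:5] = (word>>0) & 0x1f = 17

91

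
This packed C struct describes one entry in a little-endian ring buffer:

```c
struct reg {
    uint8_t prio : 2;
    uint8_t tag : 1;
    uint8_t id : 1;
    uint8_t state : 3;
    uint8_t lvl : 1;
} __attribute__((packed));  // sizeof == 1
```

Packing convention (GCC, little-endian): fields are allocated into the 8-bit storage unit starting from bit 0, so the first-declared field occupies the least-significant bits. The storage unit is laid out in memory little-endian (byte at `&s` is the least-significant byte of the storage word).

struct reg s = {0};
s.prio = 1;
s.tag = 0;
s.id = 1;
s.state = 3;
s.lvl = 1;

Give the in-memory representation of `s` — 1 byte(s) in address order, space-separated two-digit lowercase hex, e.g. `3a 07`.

prio:2 = 1 → 0x1 << 0 → word 0x01
tag:1 = 0 → 0x0 << 2 → word 0x01
id:1 = 1 → 0x1 << 3 → word 0x09
state:3 = 3 → 0x3 << 4 → word 0x39
lvl:1 = 1 → 0x1 << 7 → word 0xb9
word = 0xb9 → little-endian bytes:
  [0]=0xb9

b9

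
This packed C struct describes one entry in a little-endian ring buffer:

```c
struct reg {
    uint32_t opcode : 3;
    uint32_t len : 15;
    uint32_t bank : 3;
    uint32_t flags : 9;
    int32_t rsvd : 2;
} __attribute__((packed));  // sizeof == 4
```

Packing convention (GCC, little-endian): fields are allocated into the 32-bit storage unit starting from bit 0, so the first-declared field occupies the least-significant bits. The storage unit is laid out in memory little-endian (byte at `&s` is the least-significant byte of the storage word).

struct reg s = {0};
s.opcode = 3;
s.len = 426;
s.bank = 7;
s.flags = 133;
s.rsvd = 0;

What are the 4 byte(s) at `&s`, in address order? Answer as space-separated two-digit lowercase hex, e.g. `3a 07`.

53 0d bc 10

[0+:3] opcode=3 & 0x7 = 0x3; word=0x00000003
[3+:15] len=426 & 0x7fff = 0x1aa; word=0x00000d53
[18+:3] bank=7 & 0x7 = 0x7; word=0x001c0d53
[21+:9] flags=133 & 0x1ff = 0x85; word=0x10bc0d53
[30+:2] rsvd=0 & 0x3 = 0x0; word=0x10bc0d53
word = 0x10bc0d53 → little-endian bytes:
  [0]=0x53  [1]=0x0d  [2]=0xbc  [3]=0x10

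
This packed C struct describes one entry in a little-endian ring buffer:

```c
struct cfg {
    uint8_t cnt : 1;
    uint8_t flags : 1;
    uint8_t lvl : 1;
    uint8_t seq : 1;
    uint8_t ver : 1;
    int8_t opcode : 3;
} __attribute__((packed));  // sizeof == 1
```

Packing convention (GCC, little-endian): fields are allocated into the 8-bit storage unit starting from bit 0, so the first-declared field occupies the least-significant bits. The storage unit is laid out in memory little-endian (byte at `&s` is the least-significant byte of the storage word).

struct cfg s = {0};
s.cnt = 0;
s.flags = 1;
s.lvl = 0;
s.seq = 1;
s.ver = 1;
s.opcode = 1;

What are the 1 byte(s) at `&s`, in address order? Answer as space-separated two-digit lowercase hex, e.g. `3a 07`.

[0+:1] cnt=0 & 0x1 = 0x0; word=0x00
[1+:1] flags=1 & 0x1 = 0x1; word=0x02
[2+:1] lvl=0 & 0x1 = 0x0; word=0x02
[3+:1] seq=1 & 0x1 = 0x1; word=0x0a
[4+:1] ver=1 & 0x1 = 0x1; word=0x1a
[5+:3] opcode=1 & 0x7 = 0x1; word=0x3a
word = 0x3a → little-endian bytes:
  [0]=0x3a

3a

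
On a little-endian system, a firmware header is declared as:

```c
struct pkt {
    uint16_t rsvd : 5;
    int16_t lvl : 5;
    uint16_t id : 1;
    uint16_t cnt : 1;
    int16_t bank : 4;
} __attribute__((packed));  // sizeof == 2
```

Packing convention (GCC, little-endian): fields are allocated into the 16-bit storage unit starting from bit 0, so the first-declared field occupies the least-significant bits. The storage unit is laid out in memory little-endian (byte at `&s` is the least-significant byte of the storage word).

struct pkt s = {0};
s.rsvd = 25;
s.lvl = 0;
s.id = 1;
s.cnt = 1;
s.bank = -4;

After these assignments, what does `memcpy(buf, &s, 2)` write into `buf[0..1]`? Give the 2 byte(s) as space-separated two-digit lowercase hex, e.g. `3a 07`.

19 cc

[0+:5] rsvd=25 & 0x1f = 0x19; word=0x0019
[5+:5] lvl=0 & 0x1f = 0x0; word=0x0019
[10+:1] id=1 & 0x1 = 0x1; word=0x0419
[11+:1] cnt=1 & 0x1 = 0x1; word=0x0c19
[12+:4] bank=-4 & 0xf = 0xc; word=0xcc19
word = 0xcc19 → little-endian bytes:
  [0]=0x19  [1]=0xcc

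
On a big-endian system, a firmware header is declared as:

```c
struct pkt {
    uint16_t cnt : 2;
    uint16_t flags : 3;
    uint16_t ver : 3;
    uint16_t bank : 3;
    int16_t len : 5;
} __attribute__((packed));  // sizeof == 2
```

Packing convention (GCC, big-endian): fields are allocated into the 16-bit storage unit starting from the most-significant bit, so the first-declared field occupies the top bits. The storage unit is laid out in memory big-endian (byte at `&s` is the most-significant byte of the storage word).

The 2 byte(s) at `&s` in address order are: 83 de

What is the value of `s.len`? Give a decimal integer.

[0]=0x83 [1]=0xde (big-endian) → word 0x83de
cnt:2 @ bit 14 → (0x83de>>14)&0x3 = 0x2
flags:3 @ bit 11 → (0x83de>>11)&0x7 = 0x0
ver:3 @ bit 8 → (0x83de>>8)&0x7 = 0x3
bank:3 @ bit 5 → (0x83de>>5)&0x7 = 0x6
len:5 @ bit 0 → (0x83de>>0)&0x1f = 0x1e  ←
len signed 5b, MSB=1: 30 - 32 = -2

-2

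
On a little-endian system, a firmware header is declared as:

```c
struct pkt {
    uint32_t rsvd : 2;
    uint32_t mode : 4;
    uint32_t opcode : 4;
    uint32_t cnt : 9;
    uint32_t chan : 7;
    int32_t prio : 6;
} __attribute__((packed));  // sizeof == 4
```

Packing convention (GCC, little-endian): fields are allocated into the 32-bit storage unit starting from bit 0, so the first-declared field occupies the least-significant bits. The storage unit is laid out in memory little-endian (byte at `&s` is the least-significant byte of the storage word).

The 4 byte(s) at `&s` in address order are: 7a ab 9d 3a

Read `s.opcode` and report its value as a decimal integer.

[0]=0x7a [1]=0xab [2]=0x9d [3]=0x3a (little-endian) → word 0x3a9dab7a
rsvd [0+:2] = (word>>0) & 0x3 = 2
mode [2+:4] = (word>>2) & 0xf = 14
opcode [6+:4] = (word>>6) & 0xf = 13  ←
cnt [10+:9] = (word>>10) & 0x1ff = 362
chan [19+:7] = (word>>19) & 0x7f = 83
prio [26+:6] = (word>>26) & 0x3f = 14

13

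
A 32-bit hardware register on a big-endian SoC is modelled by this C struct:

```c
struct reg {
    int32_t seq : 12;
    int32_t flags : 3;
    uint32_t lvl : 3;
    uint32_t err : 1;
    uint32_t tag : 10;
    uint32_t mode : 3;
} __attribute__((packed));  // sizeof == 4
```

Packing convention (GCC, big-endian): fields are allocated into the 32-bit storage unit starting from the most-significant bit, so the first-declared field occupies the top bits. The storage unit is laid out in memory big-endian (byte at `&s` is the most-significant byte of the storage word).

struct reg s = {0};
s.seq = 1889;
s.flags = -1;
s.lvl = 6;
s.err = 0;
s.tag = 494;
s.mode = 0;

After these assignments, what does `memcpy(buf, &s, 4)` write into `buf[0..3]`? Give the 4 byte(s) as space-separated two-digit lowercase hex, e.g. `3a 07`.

76 1f 8f 70

[20+:12] seq=1889 & 0xfff = 0x761; word=0x76100000
[17+:3] flags=-1 & 0x7 = 0x7; word=0x761e0000
[14+:3] lvl=6 & 0x7 = 0x6; word=0x761f8000
[13+:1] err=0 & 0x1 = 0x0; word=0x761f8000
[3+:10] tag=494 & 0x3ff = 0x1ee; word=0x761f8f70
[0+:3] mode=0 & 0x7 = 0x0; word=0x761f8f70
word = 0x761f8f70 → big-endian bytes:
  [0]=0x76  [1]=0x1f  [2]=0x8f  [3]=0x70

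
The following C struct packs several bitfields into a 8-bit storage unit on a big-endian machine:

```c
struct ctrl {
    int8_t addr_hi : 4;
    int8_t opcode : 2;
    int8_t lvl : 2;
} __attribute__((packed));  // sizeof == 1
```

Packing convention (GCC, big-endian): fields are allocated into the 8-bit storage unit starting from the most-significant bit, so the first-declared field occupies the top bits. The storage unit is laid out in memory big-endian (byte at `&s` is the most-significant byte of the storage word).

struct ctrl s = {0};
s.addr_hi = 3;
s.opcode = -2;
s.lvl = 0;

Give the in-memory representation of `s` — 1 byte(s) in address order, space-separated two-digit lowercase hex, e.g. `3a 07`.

38

addr_hi (4b) val=3 bits=0x3 at bit 4: 0x30
opcode (2b) val=-2 bits=0x2 at bit 2: 0x38
lvl (2b) val=0 bits=0x0 at bit 0: 0x38
word = 0x38 → big-endian bytes:
  [0]=0x38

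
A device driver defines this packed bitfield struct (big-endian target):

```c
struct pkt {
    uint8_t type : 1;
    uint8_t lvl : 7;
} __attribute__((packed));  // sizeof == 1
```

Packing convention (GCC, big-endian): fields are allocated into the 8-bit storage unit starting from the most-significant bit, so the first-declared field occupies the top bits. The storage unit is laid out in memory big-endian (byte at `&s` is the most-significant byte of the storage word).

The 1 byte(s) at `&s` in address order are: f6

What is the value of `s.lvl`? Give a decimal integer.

[0]=0xf6 (big-endian) → word 0xf6
type:1 @ bit 7 → (0xf6>>7)&0x1 = 0x1
lvl:7 @ bit 0 → (0xf6>>0)&0x7f = 0x76  ←

118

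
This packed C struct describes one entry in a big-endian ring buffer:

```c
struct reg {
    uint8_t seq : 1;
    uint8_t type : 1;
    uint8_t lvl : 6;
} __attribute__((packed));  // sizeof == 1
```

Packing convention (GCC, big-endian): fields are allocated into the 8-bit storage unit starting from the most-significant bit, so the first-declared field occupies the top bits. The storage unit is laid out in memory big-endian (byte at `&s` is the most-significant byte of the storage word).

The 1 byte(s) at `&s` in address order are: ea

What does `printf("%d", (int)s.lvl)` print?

42

[0]=0xea (big-endian) → word 0xea
seq:1 @ bit 7 → (0xea>>7)&0x1 = 0x1
type:1 @ bit 6 → (0xea>>6)&0x1 = 0x1
lvl:6 @ bit 0 → (0xea>>0)&0x3f = 0x2a  ←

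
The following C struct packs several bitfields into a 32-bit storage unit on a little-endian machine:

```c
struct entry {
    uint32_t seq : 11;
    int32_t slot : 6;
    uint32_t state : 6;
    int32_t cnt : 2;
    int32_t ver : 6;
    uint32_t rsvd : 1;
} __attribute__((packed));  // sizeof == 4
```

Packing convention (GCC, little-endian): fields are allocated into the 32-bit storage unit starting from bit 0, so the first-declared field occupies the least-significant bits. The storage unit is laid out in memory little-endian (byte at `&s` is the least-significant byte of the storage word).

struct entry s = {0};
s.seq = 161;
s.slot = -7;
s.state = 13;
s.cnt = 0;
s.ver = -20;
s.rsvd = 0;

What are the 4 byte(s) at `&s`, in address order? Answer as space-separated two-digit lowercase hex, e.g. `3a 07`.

a1 c8 1b 58

[0+:11] seq=161 & 0x7ff = 0xa1; word=0x000000a1
[11+:6] slot=-7 & 0x3f = 0x39; word=0x0001c8a1
[17+:6] state=13 & 0x3f = 0xd; word=0x001bc8a1
[23+:2] cnt=0 & 0x3 = 0x0; word=0x001bc8a1
[25+:6] ver=-20 & 0x3f = 0x2c; word=0x581bc8a1
[31+:1] rsvd=0 & 0x1 = 0x0; word=0x581bc8a1
word = 0x581bc8a1 → little-endian bytes:
  [0]=0xa1  [1]=0xc8  [2]=0x1b  [3]=0x58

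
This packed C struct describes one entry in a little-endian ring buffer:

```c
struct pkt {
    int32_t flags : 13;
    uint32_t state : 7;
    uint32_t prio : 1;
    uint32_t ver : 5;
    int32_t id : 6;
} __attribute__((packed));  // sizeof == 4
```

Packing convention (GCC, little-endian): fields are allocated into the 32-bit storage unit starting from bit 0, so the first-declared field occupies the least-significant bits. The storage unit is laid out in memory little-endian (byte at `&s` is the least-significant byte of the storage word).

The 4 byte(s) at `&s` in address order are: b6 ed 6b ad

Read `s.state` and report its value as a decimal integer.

[0]=0xb6 [1]=0xed [2]=0x6b [3]=0xad (little-endian) → word 0xad6bedb6
flags [0+:13] = (word>>0) & 0x1fff = 3510
state [13+:7] = (word>>13) & 0x7f = 95  ←
prio [20+:1] = (word>>20) & 0x1 = 0
ver [21+:5] = (word>>21) & 0x1f = 11
id [26+:6] = (word>>26) & 0x3f = 43

95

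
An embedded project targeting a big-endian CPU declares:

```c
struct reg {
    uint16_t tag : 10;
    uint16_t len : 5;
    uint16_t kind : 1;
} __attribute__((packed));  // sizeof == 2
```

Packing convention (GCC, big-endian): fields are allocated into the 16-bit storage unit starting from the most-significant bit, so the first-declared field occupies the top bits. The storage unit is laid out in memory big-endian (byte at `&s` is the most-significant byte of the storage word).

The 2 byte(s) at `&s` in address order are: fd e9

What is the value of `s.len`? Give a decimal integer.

[0]=0xfd [1]=0xe9 (big-endian) → word 0xfde9
tag [6+:10] = (word>>6) & 0x3ff = 1015
len [1+:5] = (word>>1) & 0x1f = 20  ←
kind [0+:1] = (word>>0) & 0x1 = 1

20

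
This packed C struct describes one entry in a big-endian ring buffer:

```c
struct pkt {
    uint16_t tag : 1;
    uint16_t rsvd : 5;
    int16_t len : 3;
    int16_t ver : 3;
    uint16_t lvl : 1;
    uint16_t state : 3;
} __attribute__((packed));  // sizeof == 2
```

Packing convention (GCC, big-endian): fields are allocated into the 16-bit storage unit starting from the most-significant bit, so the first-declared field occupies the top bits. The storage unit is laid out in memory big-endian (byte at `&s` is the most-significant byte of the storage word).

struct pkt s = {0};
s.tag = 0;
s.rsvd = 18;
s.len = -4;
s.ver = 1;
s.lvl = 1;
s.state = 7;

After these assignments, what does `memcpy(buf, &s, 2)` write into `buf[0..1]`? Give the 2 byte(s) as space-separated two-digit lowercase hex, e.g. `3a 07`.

tag (1b) val=0 bits=0x0 at bit 15: 0x0000
rsvd (5b) val=18 bits=0x12 at bit 10: 0x4800
len (3b) val=-4 bits=0x4 at bit 7: 0x4a00
ver (3b) val=1 bits=0x1 at bit 4: 0x4a10
lvl (1b) val=1 bits=0x1 at bit 3: 0x4a18
state (3b) val=7 bits=0x7 at bit 0: 0x4a1f
word = 0x4a1f → big-endian bytes:
  [0]=0x4a  [1]=0x1f

4a 1f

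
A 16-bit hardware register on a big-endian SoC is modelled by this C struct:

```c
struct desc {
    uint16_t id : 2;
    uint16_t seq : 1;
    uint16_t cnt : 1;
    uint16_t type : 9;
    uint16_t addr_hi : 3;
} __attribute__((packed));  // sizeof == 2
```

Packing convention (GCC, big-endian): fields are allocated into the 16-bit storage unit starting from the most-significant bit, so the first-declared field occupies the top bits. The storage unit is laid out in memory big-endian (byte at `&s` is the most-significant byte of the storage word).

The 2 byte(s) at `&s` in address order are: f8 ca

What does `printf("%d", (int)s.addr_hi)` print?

[0]=0xf8 [1]=0xca (big-endian) → word 0xf8ca
id:2 @ bit 14 → (0xf8ca>>14)&0x3 = 0x3
seq:1 @ bit 13 → (0xf8ca>>13)&0x1 = 0x1
cnt:1 @ bit 12 → (0xf8ca>>12)&0x1 = 0x1
type:9 @ bit 3 → (0xf8ca>>3)&0x1ff = 0x119
addr_hi:3 @ bit 0 → (0xf8ca>>0)&0x7 = 0x2  ←

2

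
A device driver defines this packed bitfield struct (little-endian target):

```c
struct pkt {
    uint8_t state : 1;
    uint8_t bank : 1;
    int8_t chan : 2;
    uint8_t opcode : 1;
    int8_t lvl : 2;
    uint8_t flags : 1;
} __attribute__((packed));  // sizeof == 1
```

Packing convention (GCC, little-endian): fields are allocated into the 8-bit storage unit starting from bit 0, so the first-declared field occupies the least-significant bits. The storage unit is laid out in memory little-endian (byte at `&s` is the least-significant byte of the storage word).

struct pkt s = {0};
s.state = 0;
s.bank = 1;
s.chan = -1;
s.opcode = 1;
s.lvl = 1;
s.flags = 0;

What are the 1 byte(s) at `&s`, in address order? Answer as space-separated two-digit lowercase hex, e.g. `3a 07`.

state:1 = 0 → 0x0 << 0 → word 0x00
bank:1 = 1 → 0x1 << 1 → word 0x02
chan:2 = -1 → 0x3 << 2 → word 0x0e
opcode:1 = 1 → 0x1 << 4 → word 0x1e
lvl:2 = 1 → 0x1 << 5 → word 0x3e
flags:1 = 0 → 0x0 << 7 → word 0x3e
word = 0x3e → little-endian bytes:
  [0]=0x3e

3e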